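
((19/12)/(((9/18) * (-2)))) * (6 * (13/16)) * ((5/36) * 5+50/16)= -67925/2304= -29.48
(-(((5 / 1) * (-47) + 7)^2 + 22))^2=2704624036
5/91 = 0.05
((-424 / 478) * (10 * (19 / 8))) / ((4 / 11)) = -55385 / 956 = -57.93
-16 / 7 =-2.29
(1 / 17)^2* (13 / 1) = 13 / 289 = 0.04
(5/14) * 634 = 1585/7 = 226.43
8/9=0.89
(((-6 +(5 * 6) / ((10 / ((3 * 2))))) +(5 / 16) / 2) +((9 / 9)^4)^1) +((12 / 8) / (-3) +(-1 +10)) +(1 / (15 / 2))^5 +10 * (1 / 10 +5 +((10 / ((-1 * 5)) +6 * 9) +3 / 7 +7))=113446835293 / 170100000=666.94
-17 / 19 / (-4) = 17 / 76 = 0.22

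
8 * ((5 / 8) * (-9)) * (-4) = 180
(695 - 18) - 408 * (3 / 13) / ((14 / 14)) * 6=1457 / 13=112.08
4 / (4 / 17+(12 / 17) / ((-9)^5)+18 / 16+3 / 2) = 10707552 / 7656655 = 1.40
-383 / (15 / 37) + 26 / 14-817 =-184787 / 105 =-1759.88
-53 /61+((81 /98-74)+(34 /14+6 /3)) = -416151 /5978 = -69.61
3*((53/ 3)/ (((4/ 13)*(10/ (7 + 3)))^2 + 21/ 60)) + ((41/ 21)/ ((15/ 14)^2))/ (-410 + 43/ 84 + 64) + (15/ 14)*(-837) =-11871263935297/ 15266497050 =-777.60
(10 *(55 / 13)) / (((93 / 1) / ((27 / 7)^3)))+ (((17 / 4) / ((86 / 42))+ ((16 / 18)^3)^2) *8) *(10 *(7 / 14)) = 407042396223100 / 3158803993527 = 128.86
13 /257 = 0.05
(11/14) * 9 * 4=28.29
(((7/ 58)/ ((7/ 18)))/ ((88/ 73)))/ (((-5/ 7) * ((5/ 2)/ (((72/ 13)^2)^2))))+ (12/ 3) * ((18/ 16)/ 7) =-430525057329/ 3188835650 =-135.01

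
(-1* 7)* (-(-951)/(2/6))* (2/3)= -13314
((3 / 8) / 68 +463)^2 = 63441015625 / 295936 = 214374.11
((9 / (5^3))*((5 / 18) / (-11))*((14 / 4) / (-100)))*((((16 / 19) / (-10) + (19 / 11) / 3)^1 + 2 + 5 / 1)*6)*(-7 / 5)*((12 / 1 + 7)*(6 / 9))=-575407 / 11343750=-0.05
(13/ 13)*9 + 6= 15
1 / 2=0.50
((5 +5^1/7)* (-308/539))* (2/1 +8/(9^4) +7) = -9449120/321489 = -29.39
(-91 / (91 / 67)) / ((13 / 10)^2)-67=-18023 / 169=-106.64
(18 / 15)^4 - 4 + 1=-579 / 625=-0.93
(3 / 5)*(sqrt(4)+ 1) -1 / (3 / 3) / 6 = 49 / 30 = 1.63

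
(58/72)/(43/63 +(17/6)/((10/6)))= 1015/3002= 0.34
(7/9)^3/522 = 0.00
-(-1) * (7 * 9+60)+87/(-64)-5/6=23195/192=120.81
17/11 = 1.55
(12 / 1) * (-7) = -84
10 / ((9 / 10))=11.11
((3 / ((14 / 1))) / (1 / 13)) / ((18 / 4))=13 / 21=0.62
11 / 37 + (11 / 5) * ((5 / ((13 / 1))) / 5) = 1122 / 2405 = 0.47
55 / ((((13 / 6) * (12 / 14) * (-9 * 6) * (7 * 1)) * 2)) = -55 / 1404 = -0.04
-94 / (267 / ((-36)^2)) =-40608 / 89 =-456.27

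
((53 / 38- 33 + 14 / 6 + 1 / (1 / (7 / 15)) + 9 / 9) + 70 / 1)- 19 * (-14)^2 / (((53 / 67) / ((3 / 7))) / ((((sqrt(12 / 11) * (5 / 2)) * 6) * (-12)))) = 8017 / 190 + 38495520 * sqrt(33) / 583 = 379355.96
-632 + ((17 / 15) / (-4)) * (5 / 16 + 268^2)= -6714311 / 320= -20982.22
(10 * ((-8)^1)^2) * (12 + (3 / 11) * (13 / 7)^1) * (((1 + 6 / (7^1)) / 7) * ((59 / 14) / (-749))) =-11.95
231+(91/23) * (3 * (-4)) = 4221/23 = 183.52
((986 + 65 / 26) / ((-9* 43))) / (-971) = 0.00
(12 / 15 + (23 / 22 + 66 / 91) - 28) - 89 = -1145437 / 10010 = -114.43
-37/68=-0.54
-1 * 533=-533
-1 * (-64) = 64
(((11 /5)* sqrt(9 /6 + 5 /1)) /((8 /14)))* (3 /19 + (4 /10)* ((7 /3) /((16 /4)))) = 3.84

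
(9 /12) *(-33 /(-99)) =1 /4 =0.25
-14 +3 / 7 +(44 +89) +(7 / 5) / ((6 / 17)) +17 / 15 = 8717 / 70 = 124.53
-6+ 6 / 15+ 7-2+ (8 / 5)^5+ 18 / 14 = 244376 / 21875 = 11.17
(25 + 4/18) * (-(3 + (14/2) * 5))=-8626/9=-958.44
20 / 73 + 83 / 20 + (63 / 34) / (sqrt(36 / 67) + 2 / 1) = 7909239 / 1439560 - 189* sqrt(67) / 3944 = 5.10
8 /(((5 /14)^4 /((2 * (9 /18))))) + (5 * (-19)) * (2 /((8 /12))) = 129203 /625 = 206.72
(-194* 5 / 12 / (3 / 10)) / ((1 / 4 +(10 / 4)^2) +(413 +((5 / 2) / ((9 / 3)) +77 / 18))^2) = -43650 / 28321391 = -0.00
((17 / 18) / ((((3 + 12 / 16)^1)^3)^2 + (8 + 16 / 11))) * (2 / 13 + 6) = 30638080 / 14709574503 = 0.00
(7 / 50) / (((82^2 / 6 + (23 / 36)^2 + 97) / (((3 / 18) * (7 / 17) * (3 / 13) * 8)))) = 127008 / 8721903125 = 0.00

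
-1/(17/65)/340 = -13/1156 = -0.01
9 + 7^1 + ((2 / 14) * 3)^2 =793 / 49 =16.18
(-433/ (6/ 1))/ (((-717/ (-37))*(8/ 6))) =-16021/ 5736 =-2.79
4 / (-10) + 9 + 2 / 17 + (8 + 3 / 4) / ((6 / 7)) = 38609 / 2040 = 18.93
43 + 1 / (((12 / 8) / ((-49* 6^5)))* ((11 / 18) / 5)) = -22860967 / 11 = -2078269.73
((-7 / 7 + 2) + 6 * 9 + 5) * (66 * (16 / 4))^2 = 4181760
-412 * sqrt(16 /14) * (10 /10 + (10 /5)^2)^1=-4120 * sqrt(14) /7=-2202.23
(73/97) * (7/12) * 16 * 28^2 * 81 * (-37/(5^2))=-1600893504/2425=-660162.27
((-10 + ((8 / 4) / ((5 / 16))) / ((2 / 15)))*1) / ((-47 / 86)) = -3268 / 47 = -69.53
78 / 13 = 6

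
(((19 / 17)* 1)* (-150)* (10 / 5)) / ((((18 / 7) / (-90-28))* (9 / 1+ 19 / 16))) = 12555200 / 8313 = 1510.31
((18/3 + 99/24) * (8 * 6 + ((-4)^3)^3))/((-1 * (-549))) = -294858/61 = -4833.74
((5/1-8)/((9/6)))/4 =-1/2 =-0.50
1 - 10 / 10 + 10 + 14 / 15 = 164 / 15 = 10.93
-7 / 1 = -7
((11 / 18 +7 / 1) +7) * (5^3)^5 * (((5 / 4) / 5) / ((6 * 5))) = 1605224609375 / 432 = 3715797706.89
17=17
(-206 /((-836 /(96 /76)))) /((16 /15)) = 4635 /15884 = 0.29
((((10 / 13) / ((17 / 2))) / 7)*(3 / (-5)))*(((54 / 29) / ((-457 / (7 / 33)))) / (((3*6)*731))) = 12 / 23551389433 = 0.00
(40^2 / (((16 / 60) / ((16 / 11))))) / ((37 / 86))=20285.01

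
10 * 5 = 50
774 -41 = 733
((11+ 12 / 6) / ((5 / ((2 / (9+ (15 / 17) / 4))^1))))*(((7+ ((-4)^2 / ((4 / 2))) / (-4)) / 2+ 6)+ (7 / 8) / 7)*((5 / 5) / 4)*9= 45747 / 4180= 10.94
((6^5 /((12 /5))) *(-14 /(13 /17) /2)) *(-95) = 36628200 /13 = 2817553.85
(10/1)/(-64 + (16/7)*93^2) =35/68968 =0.00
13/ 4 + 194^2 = 150557/ 4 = 37639.25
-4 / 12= -1 / 3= -0.33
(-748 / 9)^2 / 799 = 32912 / 3807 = 8.65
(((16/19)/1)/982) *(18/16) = 9/9329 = 0.00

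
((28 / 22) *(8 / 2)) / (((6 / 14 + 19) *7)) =7 / 187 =0.04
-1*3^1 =-3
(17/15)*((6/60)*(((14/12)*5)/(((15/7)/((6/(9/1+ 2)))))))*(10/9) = 833/4455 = 0.19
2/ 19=0.11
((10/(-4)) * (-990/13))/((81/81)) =2475/13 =190.38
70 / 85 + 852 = 14498 / 17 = 852.82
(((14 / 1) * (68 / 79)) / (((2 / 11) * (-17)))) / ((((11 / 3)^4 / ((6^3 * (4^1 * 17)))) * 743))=-33312384 / 78125707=-0.43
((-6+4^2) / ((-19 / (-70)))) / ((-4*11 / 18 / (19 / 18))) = -175 / 11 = -15.91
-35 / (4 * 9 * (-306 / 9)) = 35 / 1224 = 0.03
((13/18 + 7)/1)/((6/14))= 973/54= 18.02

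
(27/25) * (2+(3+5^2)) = 162/5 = 32.40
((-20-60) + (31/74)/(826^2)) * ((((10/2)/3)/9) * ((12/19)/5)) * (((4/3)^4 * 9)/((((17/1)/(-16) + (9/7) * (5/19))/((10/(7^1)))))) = 27573411082240/262583982171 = 105.01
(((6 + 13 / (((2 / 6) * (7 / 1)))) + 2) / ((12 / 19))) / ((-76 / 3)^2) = 15 / 448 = 0.03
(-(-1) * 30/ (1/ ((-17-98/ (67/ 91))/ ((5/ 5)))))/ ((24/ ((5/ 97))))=-251425/ 25996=-9.67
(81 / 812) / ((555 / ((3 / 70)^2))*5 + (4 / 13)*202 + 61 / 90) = 0.00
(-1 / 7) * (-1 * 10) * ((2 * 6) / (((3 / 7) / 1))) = 40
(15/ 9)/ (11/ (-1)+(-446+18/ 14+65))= -7/ 1641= -0.00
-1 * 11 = -11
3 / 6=1 / 2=0.50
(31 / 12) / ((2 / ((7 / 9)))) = 217 / 216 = 1.00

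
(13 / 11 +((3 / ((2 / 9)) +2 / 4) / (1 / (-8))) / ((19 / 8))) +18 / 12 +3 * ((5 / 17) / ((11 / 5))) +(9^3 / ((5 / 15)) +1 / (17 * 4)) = 30455459 / 14212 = 2142.94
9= 9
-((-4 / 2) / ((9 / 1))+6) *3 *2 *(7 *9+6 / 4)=-2236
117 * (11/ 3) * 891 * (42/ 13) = 1234926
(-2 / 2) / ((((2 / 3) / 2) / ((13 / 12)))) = -3.25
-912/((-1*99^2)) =304/3267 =0.09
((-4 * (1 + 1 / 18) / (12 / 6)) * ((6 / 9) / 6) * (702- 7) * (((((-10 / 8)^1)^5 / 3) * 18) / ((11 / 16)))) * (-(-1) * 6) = 41265625 / 1584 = 26051.53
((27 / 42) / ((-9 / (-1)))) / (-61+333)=1 / 3808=0.00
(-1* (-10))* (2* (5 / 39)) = 100 / 39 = 2.56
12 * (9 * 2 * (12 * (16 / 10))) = 4147.20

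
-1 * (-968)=968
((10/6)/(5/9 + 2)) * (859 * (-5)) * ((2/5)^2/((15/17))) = -58412/115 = -507.93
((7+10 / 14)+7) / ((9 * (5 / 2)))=206 / 315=0.65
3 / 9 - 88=-263 / 3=-87.67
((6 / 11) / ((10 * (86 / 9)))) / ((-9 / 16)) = -24 / 2365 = -0.01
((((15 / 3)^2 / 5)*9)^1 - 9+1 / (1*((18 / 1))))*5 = 3245 / 18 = 180.28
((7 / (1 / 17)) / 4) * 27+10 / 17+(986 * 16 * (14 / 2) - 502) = 7529901 / 68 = 110733.84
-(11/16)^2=-121/256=-0.47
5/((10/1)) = 1/2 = 0.50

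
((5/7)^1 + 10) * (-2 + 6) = 300/7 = 42.86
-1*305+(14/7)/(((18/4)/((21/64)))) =-14633/48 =-304.85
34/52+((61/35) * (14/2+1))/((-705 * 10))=2091031/3207750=0.65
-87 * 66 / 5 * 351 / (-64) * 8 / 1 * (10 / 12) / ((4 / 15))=5038605 / 32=157456.41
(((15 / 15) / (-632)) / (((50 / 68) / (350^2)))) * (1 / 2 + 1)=-62475 / 158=-395.41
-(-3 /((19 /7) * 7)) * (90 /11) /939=90 /65417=0.00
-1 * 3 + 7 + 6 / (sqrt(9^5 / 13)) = 2 * sqrt(13) / 81 + 4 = 4.09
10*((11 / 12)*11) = 605 / 6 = 100.83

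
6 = 6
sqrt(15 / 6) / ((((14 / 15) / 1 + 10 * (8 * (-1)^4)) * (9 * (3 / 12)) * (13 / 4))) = 20 * sqrt(10) / 23673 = 0.00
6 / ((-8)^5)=-3 / 16384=-0.00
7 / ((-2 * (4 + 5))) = -7 / 18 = -0.39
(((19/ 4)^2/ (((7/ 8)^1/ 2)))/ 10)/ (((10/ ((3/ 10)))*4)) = 1083/ 28000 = 0.04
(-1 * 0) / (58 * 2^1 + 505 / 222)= 0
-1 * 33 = -33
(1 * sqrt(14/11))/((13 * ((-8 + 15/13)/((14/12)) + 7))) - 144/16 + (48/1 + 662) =7 * sqrt(154)/1133 + 701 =701.08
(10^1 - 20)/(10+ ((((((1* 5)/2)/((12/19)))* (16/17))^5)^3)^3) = -69287983856763271149522242454082024744645002217406657498059992391482682477251/349874300244293722772960205400280344621823786642608726571924744645002217406657498059992391482682477251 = -0.00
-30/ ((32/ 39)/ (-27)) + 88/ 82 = 648299/ 656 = 988.26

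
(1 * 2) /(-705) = -2 /705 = -0.00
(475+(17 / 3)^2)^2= 257161.68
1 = 1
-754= -754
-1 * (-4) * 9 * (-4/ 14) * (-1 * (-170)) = -12240/ 7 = -1748.57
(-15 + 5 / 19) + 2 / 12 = -1661 / 114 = -14.57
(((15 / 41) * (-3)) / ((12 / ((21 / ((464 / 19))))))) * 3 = -17955 / 76096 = -0.24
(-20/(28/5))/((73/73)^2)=-3.57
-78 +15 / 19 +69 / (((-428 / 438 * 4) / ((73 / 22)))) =-48585501 / 357808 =-135.79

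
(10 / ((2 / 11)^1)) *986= 54230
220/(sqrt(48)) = 31.75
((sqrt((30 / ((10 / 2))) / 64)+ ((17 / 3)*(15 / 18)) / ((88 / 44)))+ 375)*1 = sqrt(6) / 8+ 13585 / 36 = 377.67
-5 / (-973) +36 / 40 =8807 / 9730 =0.91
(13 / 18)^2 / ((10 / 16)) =338 / 405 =0.83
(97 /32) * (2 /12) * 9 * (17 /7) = 4947 /448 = 11.04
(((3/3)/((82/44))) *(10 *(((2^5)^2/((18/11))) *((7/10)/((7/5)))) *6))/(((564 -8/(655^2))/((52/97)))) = 531579136000/55518176301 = 9.57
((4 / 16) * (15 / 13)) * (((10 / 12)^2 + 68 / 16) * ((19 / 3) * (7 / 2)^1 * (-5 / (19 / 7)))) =-109025 / 1872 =-58.24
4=4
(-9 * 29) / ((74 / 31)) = -8091 / 74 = -109.34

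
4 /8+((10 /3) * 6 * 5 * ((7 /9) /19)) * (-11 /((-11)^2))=481 /3762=0.13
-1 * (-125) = 125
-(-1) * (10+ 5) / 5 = 3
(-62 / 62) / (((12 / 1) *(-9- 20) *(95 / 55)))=0.00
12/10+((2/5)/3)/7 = 128/105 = 1.22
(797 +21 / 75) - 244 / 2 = 16882 / 25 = 675.28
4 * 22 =88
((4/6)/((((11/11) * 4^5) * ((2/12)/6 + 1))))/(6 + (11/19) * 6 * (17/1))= 19/1951232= 0.00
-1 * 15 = -15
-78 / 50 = -39 / 25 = -1.56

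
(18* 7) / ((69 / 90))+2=3826 / 23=166.35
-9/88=-0.10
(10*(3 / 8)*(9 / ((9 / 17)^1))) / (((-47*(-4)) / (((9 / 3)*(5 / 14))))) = 3825 / 10528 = 0.36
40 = 40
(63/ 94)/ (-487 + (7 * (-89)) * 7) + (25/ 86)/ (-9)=-1906927/ 58786848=-0.03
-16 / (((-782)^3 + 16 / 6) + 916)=12 / 358658137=0.00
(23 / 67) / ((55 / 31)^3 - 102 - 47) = -685193 / 286256428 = -0.00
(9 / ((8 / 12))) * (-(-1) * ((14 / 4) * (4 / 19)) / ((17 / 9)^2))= 15309 / 5491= 2.79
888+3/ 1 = 891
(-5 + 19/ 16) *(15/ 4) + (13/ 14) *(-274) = -120389/ 448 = -268.73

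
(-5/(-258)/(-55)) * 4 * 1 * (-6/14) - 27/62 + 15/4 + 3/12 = 731855/205282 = 3.57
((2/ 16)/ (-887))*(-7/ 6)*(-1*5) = -35/ 42576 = -0.00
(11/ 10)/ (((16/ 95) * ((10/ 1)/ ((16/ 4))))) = 209/ 80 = 2.61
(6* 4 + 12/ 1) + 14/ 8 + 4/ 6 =461/ 12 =38.42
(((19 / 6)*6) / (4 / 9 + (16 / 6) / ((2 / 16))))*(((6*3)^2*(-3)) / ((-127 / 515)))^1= 21399795 / 6223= 3438.82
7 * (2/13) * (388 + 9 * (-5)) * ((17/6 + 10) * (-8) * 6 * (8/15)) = -23664256/195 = -121355.16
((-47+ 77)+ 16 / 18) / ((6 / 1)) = 139 / 27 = 5.15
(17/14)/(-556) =-17/7784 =-0.00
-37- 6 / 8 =-37.75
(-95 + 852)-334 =423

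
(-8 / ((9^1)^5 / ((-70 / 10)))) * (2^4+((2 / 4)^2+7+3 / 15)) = 6566 / 295245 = 0.02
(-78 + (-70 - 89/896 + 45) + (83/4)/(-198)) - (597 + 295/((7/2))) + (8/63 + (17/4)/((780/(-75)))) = -301653613/384384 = -784.77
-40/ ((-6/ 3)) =20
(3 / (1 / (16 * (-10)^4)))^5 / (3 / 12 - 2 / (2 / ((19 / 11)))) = -224227491840000000000000000000 / 13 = -17248268603076923076923080000.00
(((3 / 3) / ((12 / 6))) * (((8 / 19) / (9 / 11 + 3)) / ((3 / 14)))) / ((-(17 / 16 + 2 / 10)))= -3520 / 17271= -0.20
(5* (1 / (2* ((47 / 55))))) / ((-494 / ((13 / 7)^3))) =-46475 / 1225196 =-0.04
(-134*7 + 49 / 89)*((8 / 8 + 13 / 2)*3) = -21092.61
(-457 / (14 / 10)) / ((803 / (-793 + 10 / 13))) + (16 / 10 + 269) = 216533844 / 365365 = 592.65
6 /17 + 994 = 16904 /17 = 994.35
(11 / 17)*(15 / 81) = 55 / 459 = 0.12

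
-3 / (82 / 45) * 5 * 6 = -2025 / 41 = -49.39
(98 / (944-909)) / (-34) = -7 / 85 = -0.08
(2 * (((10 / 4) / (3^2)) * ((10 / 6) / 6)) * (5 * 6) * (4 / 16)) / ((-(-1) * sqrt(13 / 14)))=1.20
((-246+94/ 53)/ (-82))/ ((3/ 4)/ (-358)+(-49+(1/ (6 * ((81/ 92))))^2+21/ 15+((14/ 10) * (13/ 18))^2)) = -13681511582400/ 213805172472569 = -0.06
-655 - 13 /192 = -125773 /192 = -655.07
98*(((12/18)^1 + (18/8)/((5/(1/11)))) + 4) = 152243/330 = 461.34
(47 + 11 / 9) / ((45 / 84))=12152 / 135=90.01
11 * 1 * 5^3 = 1375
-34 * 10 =-340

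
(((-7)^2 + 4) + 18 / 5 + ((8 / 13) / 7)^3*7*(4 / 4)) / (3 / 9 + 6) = 91405077 / 10227035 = 8.94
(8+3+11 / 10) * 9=1089 / 10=108.90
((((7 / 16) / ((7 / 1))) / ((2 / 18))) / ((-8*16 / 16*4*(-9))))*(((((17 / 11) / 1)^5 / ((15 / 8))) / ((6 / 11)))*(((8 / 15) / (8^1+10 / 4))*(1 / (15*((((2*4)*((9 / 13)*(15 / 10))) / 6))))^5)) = 527182965101 / 2382333819368580000000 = 0.00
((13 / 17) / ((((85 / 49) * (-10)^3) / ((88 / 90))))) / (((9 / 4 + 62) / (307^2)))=-1320805486 / 2088928125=-0.63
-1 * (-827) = 827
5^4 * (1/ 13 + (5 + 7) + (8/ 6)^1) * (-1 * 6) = -653750/ 13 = -50288.46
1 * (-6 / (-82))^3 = 27 / 68921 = 0.00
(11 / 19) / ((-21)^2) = 11 / 8379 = 0.00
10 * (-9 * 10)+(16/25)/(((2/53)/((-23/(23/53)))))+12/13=-584336/325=-1797.96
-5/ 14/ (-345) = 1/ 966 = 0.00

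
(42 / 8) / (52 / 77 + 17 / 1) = 1617 / 5444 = 0.30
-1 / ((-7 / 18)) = 18 / 7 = 2.57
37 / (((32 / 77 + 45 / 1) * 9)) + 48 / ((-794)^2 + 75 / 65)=23369140019 / 257942731059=0.09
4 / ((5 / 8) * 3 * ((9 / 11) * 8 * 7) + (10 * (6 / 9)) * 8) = 132 / 4595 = 0.03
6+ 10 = 16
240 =240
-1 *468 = -468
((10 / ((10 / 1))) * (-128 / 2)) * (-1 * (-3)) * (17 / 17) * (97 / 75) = -6208 / 25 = -248.32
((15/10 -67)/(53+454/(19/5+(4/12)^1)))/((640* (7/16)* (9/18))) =-4061/1413440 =-0.00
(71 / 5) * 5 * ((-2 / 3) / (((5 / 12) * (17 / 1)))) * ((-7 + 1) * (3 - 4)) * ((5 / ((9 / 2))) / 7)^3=-227200 / 1416933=-0.16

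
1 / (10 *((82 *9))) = 1 / 7380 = 0.00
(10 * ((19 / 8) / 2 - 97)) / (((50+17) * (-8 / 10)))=38325 / 2144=17.88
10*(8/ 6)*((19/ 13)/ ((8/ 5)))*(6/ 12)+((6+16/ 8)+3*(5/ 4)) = 2783/ 156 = 17.84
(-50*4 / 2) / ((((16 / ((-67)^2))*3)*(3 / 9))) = -112225 / 4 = -28056.25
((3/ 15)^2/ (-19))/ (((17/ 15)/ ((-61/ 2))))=183/ 3230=0.06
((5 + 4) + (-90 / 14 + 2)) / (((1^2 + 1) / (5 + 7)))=192 / 7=27.43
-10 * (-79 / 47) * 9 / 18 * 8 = 3160 / 47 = 67.23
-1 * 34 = -34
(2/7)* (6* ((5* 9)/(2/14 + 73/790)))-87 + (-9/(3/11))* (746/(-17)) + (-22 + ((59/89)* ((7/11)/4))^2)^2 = 11299591126690031165877/5201120916784198912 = 2172.53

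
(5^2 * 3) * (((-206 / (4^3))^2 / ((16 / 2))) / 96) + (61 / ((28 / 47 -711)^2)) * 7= 295926811255217 / 292244768948224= 1.01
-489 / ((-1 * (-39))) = -163 / 13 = -12.54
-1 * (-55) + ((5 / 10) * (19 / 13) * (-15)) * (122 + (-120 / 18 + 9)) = -34005 / 26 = -1307.88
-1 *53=-53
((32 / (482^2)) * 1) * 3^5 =1944 / 58081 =0.03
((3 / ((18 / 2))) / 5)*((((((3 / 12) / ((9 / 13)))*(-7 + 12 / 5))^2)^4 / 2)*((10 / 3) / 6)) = 63880676485490517601 / 59507787110400000000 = 1.07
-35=-35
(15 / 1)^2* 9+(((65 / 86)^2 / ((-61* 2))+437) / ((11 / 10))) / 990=221132809591 / 109179752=2025.40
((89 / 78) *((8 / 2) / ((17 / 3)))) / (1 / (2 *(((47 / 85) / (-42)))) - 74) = -8366 / 1163123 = -0.01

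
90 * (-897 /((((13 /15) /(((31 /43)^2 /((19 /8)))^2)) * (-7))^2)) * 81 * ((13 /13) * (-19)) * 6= 46453.24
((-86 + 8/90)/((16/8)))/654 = -1933/29430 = -0.07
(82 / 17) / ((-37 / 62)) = -5084 / 629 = -8.08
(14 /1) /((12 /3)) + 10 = 13.50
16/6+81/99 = 115/33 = 3.48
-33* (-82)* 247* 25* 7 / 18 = 19494475 / 3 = 6498158.33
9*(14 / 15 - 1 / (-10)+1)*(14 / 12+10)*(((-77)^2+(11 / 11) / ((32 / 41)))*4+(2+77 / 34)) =13187330811 / 2720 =4848283.39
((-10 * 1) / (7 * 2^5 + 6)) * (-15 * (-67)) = -1005 / 23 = -43.70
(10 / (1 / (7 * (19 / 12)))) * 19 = 12635 / 6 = 2105.83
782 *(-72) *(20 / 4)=-281520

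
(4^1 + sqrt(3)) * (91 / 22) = 91 * sqrt(3) / 22 + 182 / 11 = 23.71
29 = 29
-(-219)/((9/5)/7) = 851.67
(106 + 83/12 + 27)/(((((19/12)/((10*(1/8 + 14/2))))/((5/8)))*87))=41975/928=45.23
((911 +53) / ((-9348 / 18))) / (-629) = 1446 / 489991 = 0.00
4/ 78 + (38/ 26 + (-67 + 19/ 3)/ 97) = 1119/ 1261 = 0.89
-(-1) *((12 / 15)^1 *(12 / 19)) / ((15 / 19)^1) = 0.64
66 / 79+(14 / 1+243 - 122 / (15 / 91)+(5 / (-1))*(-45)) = -304898 / 1185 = -257.30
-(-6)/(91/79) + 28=3022/91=33.21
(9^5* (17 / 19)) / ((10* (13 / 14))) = 7026831 / 1235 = 5689.74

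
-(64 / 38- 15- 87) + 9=2077 / 19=109.32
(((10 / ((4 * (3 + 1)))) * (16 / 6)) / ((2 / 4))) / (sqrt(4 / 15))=5 * sqrt(15) / 3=6.45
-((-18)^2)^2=-104976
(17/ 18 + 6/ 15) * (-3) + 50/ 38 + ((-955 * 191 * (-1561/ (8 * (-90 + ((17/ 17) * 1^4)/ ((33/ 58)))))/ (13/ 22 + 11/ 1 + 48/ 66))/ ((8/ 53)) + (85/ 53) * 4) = -11820542897634397/ 54492072960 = -216922.25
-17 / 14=-1.21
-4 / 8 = -1 / 2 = -0.50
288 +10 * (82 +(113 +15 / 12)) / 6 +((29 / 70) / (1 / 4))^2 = 9082093 / 14700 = 617.83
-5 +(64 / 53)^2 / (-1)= -18141 / 2809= -6.46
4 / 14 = 2 / 7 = 0.29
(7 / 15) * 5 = 7 / 3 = 2.33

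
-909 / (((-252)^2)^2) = -101 / 448084224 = -0.00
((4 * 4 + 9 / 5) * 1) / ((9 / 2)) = 178 / 45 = 3.96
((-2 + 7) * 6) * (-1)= -30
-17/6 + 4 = 7/6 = 1.17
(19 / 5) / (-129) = -19 / 645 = -0.03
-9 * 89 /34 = -801 /34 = -23.56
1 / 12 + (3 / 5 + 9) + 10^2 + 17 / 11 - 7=68791 / 660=104.23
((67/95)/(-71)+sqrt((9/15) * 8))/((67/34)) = -34/6745+68 * sqrt(30)/335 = 1.11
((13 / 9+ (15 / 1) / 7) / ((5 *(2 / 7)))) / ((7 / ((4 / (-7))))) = -452 / 2205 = -0.20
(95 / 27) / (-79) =-95 / 2133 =-0.04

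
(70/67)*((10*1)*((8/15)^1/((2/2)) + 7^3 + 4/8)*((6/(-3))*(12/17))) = -5779760/1139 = -5074.42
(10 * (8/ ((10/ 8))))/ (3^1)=64/ 3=21.33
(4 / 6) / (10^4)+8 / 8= 15001 / 15000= 1.00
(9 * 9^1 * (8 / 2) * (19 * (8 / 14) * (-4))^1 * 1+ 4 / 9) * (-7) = 886436 / 9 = 98492.89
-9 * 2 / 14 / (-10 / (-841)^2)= 6365529 / 70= 90936.13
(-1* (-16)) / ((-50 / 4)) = -32 / 25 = -1.28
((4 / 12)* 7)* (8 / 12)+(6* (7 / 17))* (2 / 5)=1946 / 765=2.54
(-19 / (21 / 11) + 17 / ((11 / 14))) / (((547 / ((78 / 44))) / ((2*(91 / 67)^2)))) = 41507921 / 297113443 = 0.14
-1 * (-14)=14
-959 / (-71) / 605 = 959 / 42955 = 0.02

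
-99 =-99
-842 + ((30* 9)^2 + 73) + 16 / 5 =360671 / 5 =72134.20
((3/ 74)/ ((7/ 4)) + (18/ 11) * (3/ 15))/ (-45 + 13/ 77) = -1248/ 159655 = -0.01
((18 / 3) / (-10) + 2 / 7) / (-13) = 11 / 455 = 0.02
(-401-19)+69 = -351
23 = 23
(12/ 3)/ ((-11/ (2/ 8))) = -0.09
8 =8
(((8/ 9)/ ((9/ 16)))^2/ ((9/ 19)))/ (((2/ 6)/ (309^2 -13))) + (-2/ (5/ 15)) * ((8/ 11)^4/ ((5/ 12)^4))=271935623372275712/ 180111751875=1509816.10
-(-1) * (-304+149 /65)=-19611 /65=-301.71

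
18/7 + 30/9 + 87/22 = 4555/462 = 9.86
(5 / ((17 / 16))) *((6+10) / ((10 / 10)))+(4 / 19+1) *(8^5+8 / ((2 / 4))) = 12842864 / 323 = 39761.19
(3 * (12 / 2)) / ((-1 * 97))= -18 / 97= -0.19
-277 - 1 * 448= -725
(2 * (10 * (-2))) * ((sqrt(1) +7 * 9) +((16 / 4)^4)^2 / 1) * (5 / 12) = -3280000 / 3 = -1093333.33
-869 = -869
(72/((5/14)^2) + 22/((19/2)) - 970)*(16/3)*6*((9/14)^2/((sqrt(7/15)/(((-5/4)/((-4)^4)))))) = 7756641*sqrt(105)/2085440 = 38.11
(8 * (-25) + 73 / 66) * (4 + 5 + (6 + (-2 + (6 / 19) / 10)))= -8125613 / 3135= -2591.90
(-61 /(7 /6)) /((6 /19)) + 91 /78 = -6905 /42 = -164.40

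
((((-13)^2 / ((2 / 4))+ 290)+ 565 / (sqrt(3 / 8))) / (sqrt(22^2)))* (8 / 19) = 2512 / 209+ 4520* sqrt(6) / 627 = 29.68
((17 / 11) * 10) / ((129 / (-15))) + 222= 104156 / 473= 220.20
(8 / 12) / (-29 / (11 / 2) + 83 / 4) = 88 / 2043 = 0.04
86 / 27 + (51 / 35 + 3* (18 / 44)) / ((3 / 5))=31847 / 4158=7.66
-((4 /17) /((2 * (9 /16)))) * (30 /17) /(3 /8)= -2560 /2601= -0.98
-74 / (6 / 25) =-925 / 3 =-308.33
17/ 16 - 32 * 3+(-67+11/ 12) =-7729/ 48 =-161.02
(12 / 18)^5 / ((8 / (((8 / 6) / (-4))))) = -4 / 729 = -0.01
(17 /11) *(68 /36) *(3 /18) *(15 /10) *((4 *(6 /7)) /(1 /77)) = 578 /3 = 192.67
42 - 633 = -591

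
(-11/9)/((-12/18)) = 11/6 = 1.83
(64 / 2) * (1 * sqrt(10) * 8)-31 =-31 + 256 * sqrt(10) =778.54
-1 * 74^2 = -5476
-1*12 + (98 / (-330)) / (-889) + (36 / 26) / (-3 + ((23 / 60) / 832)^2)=-177470175464633 / 14241815568255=-12.46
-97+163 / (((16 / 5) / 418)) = 169559 / 8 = 21194.88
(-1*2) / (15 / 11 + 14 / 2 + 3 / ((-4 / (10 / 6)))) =-88 / 313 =-0.28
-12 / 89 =-0.13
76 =76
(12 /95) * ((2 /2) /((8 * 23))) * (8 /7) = 12 /15295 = 0.00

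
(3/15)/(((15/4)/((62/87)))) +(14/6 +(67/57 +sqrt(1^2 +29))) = 439712/123975 +sqrt(30) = 9.02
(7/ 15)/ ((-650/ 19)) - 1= -9883/ 9750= -1.01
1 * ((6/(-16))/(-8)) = 3/64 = 0.05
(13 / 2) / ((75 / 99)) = 429 / 50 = 8.58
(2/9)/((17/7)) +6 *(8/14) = 3770/1071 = 3.52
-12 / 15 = -4 / 5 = -0.80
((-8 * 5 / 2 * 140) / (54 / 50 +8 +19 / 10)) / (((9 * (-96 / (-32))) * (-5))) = 28000 / 14823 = 1.89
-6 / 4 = -3 / 2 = -1.50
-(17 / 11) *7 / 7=-17 / 11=-1.55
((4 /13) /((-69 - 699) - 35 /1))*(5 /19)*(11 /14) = -10 /126217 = -0.00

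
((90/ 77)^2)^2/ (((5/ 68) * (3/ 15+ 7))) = 123930000/ 35153041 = 3.53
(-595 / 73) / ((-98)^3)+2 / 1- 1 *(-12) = 137414117 / 9815288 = 14.00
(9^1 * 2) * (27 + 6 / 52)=6345 / 13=488.08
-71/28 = -2.54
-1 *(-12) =12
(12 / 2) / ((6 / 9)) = 9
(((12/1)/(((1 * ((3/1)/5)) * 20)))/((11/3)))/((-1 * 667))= -3/7337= -0.00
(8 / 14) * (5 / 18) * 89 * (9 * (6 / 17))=5340 / 119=44.87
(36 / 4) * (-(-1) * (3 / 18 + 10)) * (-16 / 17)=-1464 / 17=-86.12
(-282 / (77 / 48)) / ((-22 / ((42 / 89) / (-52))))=-10152 / 139997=-0.07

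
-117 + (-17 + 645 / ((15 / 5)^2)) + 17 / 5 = -884 / 15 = -58.93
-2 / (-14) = 1 / 7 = 0.14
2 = 2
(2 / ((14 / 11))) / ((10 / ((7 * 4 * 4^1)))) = 88 / 5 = 17.60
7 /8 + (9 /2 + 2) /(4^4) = 461 /512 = 0.90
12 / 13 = 0.92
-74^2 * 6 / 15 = -10952 / 5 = -2190.40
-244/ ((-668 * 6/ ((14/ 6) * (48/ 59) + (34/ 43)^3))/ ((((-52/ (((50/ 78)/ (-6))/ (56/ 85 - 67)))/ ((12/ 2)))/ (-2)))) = 130492470587544/ 332937550175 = 391.94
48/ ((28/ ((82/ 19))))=7.40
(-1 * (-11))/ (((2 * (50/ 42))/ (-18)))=-2079/ 25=-83.16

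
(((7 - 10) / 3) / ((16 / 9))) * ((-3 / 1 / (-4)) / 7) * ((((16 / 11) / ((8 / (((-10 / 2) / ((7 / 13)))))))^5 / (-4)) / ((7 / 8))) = -31327846875 / 132632423693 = -0.24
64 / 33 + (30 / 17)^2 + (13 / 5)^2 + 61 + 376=107008378 / 238425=448.81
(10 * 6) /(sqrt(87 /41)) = 20 * sqrt(3567) /29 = 41.19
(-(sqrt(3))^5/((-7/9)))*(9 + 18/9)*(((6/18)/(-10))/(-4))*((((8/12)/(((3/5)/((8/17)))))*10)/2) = 4.80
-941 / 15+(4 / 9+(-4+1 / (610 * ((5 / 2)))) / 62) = -53059621 / 850950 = -62.35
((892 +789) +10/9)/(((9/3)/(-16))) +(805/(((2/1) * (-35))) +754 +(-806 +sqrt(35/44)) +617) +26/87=-13181743/1566 +sqrt(385)/22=-8416.57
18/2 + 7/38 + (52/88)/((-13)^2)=24963/2717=9.19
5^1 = 5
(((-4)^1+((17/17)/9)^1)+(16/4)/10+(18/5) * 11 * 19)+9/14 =472219/630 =749.55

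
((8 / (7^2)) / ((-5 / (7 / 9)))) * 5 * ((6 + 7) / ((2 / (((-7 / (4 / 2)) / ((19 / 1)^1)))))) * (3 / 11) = 26 / 627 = 0.04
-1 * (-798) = 798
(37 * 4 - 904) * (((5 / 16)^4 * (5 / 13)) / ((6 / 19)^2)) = -27.81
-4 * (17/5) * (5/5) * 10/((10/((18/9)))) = -136/5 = -27.20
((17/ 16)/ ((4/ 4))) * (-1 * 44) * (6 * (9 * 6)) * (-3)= 45441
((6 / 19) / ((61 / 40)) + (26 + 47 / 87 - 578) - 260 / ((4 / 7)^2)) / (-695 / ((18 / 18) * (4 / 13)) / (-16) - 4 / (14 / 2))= -9.58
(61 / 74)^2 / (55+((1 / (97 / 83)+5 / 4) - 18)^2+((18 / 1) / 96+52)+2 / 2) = 35010889 / 18590632573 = 0.00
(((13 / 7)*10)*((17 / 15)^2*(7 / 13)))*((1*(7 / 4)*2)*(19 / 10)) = 38437 / 450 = 85.42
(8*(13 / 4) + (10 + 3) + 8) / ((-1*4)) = -11.75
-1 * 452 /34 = -226 /17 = -13.29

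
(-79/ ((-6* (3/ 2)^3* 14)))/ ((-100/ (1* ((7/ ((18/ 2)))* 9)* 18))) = -79/ 225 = -0.35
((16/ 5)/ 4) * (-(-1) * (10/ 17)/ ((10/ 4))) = 16/ 85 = 0.19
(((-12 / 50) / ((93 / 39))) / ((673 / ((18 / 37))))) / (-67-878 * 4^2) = 468 / 90798383875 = 0.00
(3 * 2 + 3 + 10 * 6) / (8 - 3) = 13.80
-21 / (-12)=7 / 4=1.75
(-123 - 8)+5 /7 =-912 /7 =-130.29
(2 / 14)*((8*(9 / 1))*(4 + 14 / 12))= 372 / 7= 53.14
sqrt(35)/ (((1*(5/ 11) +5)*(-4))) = -11*sqrt(35)/ 240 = -0.27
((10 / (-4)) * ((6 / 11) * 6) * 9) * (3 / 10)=-243 / 11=-22.09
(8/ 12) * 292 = 584/ 3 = 194.67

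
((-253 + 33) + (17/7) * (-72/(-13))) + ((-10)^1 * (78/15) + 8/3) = -255.88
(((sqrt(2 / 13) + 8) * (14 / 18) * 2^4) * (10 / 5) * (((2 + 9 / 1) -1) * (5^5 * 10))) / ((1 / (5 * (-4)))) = -11200000000 / 9 -1400000000 * sqrt(26) / 117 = -1305458353.15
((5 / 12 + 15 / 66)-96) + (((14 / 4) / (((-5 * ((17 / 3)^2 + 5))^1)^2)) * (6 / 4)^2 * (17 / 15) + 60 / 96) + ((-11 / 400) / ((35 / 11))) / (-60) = -94.73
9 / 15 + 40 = 203 / 5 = 40.60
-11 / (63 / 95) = -1045 / 63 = -16.59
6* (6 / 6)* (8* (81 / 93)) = 1296 / 31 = 41.81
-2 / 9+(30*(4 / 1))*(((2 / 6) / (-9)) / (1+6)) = -6 / 7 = -0.86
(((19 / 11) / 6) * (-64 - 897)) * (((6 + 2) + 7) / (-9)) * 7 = 639065 / 198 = 3227.60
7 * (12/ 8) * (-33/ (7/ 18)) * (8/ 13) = -7128/ 13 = -548.31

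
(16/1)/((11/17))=272/11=24.73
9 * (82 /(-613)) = -1.20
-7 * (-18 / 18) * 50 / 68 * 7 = 1225 / 34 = 36.03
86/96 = 43/48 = 0.90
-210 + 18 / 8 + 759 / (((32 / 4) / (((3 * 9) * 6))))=15162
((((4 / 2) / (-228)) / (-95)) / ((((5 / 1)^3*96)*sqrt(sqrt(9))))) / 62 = sqrt(3) / 24172560000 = 0.00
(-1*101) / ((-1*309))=101 / 309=0.33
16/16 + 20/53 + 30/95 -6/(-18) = 6122/3021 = 2.03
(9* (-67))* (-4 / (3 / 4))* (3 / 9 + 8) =26800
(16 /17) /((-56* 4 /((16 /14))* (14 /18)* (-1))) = 36 /5831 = 0.01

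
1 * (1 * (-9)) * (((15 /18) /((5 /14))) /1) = -21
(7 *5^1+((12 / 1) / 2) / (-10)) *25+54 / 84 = 12049 / 14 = 860.64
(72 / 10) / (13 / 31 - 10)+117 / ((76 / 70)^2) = 23469569 / 238260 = 98.50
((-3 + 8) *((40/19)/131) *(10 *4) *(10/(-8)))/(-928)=0.00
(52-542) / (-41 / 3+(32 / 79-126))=3318 / 943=3.52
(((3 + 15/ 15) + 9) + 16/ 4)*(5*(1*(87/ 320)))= 23.11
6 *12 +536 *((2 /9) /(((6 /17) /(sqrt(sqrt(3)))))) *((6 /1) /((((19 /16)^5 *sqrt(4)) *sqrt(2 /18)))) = 72 +9554624512 *3^(1 /4) /7428297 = 1764.80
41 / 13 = 3.15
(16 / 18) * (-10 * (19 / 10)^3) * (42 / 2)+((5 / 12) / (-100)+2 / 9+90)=-4284463 / 3600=-1190.13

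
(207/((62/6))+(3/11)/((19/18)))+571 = 591.29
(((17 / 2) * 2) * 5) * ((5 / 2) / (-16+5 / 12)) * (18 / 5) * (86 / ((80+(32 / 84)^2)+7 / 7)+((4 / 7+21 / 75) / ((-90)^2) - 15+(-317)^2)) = -1019324255602393 / 206658375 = -4932412.03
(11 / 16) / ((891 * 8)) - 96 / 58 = -497635 / 300672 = -1.66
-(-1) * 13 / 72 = 13 / 72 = 0.18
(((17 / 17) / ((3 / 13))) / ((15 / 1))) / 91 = 1 / 315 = 0.00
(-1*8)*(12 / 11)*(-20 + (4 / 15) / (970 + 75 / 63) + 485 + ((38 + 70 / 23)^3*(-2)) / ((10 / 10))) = 16415270880719904 / 13648028075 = 1202757.70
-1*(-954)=954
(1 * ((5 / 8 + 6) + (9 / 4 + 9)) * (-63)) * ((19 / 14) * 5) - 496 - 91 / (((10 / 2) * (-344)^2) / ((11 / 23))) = -110741159541 / 13608640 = -8137.56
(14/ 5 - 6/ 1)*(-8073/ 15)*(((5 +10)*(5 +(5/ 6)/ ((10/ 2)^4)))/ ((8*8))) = 10093941/ 5000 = 2018.79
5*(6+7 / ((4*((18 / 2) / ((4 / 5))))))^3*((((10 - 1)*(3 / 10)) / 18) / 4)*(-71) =-1509029243 / 486000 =-3105.00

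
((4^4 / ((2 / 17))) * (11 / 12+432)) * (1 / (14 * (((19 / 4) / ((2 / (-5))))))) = -5666.33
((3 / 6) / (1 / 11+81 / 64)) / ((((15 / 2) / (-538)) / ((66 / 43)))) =-8332544 / 205325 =-40.58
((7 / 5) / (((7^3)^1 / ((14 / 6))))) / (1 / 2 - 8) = -2 / 1575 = -0.00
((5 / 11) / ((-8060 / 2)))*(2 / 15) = -1 / 66495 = -0.00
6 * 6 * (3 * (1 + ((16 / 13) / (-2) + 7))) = 10368 / 13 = 797.54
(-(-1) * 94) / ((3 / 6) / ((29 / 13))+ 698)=5452 / 40497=0.13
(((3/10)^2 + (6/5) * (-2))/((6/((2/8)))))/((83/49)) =-3773/66400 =-0.06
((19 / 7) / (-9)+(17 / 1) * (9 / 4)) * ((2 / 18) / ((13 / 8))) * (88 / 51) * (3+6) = 1683088 / 41769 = 40.30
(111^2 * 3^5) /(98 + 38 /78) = 116766117 /3841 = 30399.93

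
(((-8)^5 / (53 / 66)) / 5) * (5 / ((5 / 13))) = -28114944 / 265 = -106094.13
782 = 782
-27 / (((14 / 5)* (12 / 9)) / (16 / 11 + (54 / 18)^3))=-126765 / 616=-205.79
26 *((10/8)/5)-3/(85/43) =847/170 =4.98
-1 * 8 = -8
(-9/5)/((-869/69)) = 621/4345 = 0.14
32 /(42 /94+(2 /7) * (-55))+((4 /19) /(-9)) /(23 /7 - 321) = -1000924967 /477566748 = -2.10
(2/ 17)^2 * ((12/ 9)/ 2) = 8/ 867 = 0.01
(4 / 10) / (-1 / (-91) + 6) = 182 / 2735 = 0.07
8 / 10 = 4 / 5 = 0.80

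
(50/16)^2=625/64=9.77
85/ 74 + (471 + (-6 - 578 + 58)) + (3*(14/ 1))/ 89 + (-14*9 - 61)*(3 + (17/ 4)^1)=-18561053/ 13172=-1409.13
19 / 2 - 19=-19 / 2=-9.50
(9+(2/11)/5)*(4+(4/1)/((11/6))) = 33796/605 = 55.86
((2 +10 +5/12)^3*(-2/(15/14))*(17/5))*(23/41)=-9053856413/1328400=-6815.61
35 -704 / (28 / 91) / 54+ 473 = 12572 / 27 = 465.63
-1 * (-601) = 601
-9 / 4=-2.25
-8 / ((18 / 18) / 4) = -32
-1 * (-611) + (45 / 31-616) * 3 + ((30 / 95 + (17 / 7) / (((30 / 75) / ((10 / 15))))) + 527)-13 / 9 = -26076061 / 37107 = -702.73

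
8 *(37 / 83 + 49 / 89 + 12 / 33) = 884064 / 81257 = 10.88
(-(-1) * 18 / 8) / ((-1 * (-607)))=9 / 2428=0.00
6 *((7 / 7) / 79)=6 / 79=0.08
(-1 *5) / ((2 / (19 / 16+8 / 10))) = -159 / 32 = -4.97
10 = 10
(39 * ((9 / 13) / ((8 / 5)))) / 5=27 / 8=3.38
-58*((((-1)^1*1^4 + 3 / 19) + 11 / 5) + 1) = -12992 / 95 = -136.76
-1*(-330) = 330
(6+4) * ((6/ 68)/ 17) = 15/ 289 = 0.05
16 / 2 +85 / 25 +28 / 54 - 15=-416 / 135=-3.08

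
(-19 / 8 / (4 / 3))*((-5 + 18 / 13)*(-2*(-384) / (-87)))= -21432 / 377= -56.85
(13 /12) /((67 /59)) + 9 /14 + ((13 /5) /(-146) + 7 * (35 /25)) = 23375029 /2054220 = 11.38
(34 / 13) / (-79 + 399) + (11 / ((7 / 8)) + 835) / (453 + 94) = 12405733 / 7964320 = 1.56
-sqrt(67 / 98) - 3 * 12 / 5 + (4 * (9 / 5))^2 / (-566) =-51588 / 7075 - sqrt(134) / 14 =-8.12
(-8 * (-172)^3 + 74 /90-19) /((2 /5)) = 915920231 /9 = 101768914.56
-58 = -58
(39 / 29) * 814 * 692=21968232 / 29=757525.24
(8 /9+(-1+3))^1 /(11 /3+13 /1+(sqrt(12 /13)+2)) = 0.15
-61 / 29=-2.10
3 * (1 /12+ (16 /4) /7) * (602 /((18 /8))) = 4730 /9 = 525.56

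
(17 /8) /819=17 /6552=0.00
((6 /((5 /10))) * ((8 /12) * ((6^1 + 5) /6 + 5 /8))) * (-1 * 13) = -767 /3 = -255.67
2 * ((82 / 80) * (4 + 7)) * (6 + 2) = 902 / 5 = 180.40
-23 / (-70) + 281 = 19693 / 70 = 281.33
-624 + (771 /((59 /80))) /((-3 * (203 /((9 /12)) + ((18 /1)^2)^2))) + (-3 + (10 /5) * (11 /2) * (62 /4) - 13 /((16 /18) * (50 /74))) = -89072623157 /186286600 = -478.15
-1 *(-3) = 3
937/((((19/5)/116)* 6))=271730/57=4767.19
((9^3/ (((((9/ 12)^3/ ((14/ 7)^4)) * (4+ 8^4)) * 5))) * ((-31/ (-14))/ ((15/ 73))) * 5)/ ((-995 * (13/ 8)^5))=-85425389568/ 13253535693125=-0.01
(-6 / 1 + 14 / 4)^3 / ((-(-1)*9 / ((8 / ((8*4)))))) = -125 / 288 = -0.43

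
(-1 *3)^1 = -3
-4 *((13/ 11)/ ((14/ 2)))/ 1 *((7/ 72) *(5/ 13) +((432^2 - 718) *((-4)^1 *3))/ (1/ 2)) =596598907/ 198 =3013125.79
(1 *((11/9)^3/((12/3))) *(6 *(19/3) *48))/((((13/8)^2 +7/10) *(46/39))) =420808960/1991547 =211.30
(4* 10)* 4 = 160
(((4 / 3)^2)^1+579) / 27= 5227 / 243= 21.51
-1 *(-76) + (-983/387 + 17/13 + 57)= 131.77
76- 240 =-164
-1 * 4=-4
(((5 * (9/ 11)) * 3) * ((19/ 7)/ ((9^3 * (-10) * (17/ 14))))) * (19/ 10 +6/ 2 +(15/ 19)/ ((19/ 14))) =-1799/ 87210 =-0.02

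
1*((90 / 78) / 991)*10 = 150 / 12883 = 0.01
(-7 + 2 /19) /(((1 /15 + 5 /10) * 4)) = -1965 /646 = -3.04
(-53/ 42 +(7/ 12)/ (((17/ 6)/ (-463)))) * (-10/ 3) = 344810/ 1071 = 321.95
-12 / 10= -6 / 5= -1.20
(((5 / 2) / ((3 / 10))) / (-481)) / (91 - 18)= -25 / 105339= -0.00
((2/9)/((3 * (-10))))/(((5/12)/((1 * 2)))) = -8/225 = -0.04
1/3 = 0.33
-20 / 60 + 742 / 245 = 283 / 105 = 2.70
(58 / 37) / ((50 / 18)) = 0.56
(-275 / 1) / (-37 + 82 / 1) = -55 / 9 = -6.11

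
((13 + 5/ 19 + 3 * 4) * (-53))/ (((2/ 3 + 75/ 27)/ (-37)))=8471520/ 589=14382.89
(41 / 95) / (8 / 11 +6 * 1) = 451 / 7030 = 0.06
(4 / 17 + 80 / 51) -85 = -4243 / 51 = -83.20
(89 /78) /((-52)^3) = -89 /10967424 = -0.00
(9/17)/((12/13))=39/68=0.57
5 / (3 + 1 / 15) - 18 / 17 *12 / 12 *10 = -7005 / 782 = -8.96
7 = 7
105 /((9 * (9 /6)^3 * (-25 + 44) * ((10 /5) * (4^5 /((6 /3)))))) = 35 /196992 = 0.00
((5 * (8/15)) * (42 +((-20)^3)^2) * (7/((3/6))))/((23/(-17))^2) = 2071553359456/1587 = 1305326628.52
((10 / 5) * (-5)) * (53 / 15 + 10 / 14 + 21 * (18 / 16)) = -23413 / 84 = -278.73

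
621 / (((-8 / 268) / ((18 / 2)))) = -374463 / 2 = -187231.50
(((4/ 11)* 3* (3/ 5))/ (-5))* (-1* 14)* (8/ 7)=576/ 275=2.09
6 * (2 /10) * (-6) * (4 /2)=-14.40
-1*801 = -801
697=697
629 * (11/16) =6919/16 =432.44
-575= -575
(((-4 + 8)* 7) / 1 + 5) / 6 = 11 / 2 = 5.50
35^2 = 1225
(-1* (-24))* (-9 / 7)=-216 / 7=-30.86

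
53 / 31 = 1.71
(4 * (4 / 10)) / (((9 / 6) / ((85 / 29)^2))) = 23120 / 2523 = 9.16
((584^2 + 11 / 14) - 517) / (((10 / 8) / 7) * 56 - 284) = -1242.85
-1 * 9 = -9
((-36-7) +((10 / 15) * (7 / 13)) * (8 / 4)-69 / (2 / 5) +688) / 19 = 36911 / 1482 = 24.91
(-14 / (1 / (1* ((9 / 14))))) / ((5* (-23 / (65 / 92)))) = 117 / 2116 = 0.06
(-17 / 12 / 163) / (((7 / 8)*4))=-17 / 6846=-0.00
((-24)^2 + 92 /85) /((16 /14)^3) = 4206209 /10880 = 386.60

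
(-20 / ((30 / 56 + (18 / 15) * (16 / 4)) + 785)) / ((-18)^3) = 350 / 80661663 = 0.00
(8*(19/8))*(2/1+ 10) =228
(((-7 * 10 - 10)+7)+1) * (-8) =576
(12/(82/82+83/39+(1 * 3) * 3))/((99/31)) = 0.31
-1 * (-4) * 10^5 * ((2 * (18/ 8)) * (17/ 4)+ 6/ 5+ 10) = 12130000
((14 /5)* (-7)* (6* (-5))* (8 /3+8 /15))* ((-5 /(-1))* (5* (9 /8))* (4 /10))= 21168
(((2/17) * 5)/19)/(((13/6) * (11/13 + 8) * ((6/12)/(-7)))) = -168/7429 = -0.02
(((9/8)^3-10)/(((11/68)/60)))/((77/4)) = -1119705/6776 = -165.25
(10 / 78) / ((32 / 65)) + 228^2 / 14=2495407 / 672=3713.40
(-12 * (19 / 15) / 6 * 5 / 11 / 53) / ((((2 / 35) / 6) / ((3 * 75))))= -299250 / 583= -513.29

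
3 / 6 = 1 / 2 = 0.50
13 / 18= 0.72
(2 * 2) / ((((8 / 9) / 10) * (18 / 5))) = 25 / 2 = 12.50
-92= -92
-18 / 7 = -2.57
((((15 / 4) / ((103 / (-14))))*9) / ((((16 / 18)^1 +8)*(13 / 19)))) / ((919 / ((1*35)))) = -1131165 / 39377312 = -0.03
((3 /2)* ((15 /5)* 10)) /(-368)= -45 /368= -0.12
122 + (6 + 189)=317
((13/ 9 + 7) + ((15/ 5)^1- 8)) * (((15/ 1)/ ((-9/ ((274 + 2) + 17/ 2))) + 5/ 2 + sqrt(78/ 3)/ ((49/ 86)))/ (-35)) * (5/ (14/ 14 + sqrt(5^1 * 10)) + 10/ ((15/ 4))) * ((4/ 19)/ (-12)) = -3307421/ 1583631- 219325 * sqrt(2)/ 527877 + 26660 * sqrt(13)/ 8621991 + 1005082 * sqrt(26)/ 129329865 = -2.63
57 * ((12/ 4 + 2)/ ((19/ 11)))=165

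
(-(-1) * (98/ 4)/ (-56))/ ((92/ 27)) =-189/ 1472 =-0.13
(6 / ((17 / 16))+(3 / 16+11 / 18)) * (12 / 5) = 15779 / 1020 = 15.47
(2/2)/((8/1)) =1/8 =0.12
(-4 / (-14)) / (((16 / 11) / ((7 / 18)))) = 11 / 144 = 0.08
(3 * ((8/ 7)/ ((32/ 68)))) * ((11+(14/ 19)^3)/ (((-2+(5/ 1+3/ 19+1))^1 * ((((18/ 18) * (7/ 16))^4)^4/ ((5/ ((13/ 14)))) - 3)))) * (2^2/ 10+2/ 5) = -5.33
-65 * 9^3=-47385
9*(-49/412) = -441/412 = -1.07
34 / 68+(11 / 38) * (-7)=-29 / 19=-1.53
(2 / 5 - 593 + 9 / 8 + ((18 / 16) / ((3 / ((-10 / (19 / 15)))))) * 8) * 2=-467521 / 380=-1230.32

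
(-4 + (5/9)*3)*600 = -1400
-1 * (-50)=50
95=95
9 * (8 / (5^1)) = 72 / 5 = 14.40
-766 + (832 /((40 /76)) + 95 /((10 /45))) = 12423 /10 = 1242.30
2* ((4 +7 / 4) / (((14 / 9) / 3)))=621 / 28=22.18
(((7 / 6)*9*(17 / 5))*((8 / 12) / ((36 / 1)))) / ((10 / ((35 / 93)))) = 833 / 33480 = 0.02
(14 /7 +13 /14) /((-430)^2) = 41 /2588600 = 0.00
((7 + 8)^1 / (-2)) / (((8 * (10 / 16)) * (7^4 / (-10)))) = 15 / 2401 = 0.01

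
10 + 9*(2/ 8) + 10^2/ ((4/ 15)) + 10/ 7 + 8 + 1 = 11135/ 28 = 397.68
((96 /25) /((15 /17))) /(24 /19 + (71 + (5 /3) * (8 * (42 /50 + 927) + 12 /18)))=93024 /266002775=0.00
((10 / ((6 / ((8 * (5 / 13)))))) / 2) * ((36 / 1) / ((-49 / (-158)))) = 189600 / 637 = 297.65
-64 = -64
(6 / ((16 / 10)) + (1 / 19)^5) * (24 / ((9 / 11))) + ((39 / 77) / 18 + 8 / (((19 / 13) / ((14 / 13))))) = 132610883843 / 1143957738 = 115.92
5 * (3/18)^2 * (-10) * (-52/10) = 65/9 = 7.22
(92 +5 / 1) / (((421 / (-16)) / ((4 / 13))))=-6208 / 5473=-1.13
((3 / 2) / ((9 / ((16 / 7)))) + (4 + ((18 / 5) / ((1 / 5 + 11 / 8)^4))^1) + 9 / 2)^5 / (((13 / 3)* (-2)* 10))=-39955589049782823805152400047036689657 / 45561762245412169800791793850546560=-876.95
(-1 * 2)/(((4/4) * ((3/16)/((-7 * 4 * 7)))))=6272/3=2090.67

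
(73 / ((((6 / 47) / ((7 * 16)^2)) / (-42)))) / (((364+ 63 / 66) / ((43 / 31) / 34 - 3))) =1476606661376 / 604469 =2442816.19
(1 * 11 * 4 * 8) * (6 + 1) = 2464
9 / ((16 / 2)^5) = 0.00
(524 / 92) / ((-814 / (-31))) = 4061 / 18722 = 0.22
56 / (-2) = -28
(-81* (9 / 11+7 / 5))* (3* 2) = -59292 / 55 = -1078.04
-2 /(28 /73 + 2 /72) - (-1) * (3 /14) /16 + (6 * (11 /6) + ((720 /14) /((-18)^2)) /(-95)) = 254632409 /41406624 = 6.15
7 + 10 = 17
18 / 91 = 0.20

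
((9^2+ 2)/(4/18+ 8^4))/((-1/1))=-0.02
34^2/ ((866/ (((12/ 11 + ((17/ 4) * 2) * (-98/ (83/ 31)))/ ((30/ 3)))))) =-41.39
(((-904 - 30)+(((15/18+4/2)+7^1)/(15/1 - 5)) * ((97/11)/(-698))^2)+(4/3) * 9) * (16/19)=-3261206603749/4200307485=-776.42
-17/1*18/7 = -306/7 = -43.71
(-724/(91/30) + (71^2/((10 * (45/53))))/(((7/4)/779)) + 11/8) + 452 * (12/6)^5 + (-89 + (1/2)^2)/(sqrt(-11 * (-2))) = 45620907961/163800 - 355 * sqrt(22)/88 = 278497.00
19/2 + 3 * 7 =61/2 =30.50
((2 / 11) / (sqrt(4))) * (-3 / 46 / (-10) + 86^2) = 3402163 / 5060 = 672.36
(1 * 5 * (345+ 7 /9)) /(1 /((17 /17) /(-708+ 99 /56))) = -871360 /355941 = -2.45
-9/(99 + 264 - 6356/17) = 0.83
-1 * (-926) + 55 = 981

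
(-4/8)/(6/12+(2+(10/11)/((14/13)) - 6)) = 77/409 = 0.19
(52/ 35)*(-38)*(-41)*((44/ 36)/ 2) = 445588/ 315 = 1414.57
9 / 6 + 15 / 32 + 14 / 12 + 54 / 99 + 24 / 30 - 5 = -2741 / 5280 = -0.52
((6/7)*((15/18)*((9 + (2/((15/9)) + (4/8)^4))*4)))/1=821/28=29.32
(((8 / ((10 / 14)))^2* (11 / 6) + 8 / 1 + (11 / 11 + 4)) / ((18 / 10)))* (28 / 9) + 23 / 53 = 27070877 / 64395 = 420.39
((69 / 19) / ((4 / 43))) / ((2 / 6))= 8901 / 76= 117.12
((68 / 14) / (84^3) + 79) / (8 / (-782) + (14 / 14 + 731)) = 64078125143 / 593728192512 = 0.11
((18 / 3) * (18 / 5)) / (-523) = -108 / 2615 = -0.04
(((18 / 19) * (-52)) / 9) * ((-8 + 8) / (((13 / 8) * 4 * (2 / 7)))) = 0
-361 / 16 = -22.56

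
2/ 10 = 1/ 5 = 0.20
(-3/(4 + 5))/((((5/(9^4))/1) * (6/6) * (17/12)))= -26244/85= -308.75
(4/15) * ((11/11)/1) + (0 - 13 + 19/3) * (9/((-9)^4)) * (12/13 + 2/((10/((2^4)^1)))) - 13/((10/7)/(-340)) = 439860118/142155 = 3094.23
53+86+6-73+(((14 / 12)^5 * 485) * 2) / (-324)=82547869 / 1259712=65.53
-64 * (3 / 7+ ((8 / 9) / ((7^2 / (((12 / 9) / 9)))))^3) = -46303121447360 / 1688134559643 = -27.43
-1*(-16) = 16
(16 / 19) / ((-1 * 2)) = -8 / 19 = -0.42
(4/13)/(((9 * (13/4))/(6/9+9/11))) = 784/50193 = 0.02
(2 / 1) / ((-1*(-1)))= 2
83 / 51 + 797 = 40730 / 51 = 798.63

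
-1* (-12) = 12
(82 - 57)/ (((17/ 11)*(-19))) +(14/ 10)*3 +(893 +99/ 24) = 11634119/ 12920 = 900.47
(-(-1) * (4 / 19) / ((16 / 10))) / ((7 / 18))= 45 / 133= 0.34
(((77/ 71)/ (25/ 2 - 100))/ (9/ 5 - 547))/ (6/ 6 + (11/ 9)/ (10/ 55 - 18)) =19404/ 794990195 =0.00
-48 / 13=-3.69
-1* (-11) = 11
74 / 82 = 37 / 41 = 0.90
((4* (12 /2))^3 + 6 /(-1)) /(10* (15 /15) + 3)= 13818 /13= 1062.92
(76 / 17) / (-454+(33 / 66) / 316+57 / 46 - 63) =-58144 / 6707911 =-0.01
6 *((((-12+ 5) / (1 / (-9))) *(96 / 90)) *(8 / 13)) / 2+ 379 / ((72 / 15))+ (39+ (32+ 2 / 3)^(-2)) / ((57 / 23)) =15567988459 / 71165640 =218.76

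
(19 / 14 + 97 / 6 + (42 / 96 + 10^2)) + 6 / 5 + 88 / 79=15962929 / 132720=120.28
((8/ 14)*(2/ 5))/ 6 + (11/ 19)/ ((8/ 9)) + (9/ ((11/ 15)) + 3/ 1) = 2802313/ 175560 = 15.96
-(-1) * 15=15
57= 57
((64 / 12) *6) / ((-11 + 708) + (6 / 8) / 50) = 6400 / 139403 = 0.05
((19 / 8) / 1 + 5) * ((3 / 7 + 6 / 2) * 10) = 1770 / 7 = 252.86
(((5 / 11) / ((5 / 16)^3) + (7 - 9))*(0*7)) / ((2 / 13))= 0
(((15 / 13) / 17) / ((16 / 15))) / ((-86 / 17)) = -225 / 17888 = -0.01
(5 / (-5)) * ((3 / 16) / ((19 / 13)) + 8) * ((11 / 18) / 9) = -27181 / 49248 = -0.55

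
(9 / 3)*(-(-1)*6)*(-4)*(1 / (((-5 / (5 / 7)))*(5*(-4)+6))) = -0.73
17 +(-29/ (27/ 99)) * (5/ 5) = -89.33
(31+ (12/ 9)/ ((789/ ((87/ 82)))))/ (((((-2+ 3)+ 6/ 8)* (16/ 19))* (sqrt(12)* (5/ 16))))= 38109326* sqrt(3)/ 3396645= 19.43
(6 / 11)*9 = 54 / 11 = 4.91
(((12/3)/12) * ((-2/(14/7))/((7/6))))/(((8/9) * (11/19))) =-171/308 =-0.56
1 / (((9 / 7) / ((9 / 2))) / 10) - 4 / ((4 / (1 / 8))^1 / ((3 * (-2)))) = 143 / 4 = 35.75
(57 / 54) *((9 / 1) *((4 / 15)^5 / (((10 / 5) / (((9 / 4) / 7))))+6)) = 33666841 / 590625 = 57.00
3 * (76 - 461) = -1155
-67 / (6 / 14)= -469 / 3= -156.33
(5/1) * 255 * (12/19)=15300/19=805.26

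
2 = 2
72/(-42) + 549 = 3831/7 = 547.29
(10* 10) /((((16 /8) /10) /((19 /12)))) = 2375 /3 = 791.67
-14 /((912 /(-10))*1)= 35 /228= 0.15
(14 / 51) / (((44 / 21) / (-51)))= -147 / 22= -6.68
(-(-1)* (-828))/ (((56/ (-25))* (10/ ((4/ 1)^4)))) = 9462.86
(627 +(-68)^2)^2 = 27573001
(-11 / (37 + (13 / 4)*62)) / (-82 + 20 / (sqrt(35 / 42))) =22*sqrt(30) / 744597 + 451 / 744597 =0.00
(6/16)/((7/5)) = 15/56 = 0.27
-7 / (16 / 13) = -91 / 16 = -5.69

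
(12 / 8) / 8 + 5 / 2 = 43 / 16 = 2.69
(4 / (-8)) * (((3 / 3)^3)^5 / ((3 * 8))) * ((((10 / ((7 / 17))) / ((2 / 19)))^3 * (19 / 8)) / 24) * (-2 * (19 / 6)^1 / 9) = 1520634298375 / 85349376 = 17816.58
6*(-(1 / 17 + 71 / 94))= -3903 / 799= -4.88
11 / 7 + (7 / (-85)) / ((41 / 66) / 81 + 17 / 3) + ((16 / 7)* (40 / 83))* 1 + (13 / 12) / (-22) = 2.61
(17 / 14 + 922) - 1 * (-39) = 13471 / 14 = 962.21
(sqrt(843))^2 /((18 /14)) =1967 /3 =655.67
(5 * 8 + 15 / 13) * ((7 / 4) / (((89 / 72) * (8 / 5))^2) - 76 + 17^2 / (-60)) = -1021751132 / 308919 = -3307.50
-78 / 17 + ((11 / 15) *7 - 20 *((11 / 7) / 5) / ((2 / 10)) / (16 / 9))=-122333 / 7140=-17.13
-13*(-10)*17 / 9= 2210 / 9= 245.56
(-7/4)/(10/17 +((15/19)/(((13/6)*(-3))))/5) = -29393/9472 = -3.10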